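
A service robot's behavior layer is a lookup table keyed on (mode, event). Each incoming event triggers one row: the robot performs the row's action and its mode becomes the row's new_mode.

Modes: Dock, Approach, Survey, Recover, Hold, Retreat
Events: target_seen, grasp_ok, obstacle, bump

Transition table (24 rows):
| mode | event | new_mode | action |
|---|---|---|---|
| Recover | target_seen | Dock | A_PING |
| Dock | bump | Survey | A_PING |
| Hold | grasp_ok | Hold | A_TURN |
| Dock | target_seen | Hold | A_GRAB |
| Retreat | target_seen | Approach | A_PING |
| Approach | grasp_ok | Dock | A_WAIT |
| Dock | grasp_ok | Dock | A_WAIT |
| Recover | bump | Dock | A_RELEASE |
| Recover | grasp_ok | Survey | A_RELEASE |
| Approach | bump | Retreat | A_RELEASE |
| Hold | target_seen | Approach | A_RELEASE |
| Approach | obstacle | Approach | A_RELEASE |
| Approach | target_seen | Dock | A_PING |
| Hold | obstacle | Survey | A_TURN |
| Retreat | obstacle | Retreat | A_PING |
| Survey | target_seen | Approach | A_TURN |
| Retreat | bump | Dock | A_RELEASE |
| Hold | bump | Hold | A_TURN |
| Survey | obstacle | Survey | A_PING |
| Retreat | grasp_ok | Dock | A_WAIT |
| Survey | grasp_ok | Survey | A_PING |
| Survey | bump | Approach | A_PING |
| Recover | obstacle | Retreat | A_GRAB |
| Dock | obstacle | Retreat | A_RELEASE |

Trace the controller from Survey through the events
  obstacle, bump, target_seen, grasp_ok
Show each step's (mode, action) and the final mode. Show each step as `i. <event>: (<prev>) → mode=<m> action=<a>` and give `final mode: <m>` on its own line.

final mode: Dock

1. obstacle: (Survey) → mode=Survey action=A_PING
2. bump: (Survey) → mode=Approach action=A_PING
3. target_seen: (Approach) → mode=Dock action=A_PING
4. grasp_ok: (Dock) → mode=Dock action=A_WAIT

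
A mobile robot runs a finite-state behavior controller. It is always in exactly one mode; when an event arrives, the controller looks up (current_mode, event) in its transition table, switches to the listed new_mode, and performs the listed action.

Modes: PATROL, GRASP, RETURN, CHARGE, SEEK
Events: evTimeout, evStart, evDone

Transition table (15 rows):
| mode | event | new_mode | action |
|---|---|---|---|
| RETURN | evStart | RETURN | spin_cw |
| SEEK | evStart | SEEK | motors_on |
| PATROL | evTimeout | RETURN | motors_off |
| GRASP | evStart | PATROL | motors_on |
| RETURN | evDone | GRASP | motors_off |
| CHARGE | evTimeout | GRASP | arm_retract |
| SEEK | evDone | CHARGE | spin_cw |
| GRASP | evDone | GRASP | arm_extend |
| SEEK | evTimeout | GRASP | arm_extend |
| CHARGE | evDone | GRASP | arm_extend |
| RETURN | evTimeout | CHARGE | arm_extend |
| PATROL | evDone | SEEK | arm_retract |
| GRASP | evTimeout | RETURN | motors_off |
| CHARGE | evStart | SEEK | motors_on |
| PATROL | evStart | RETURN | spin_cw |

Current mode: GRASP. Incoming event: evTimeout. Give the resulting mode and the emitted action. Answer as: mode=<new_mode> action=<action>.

current mode = GRASP; filter table to that mode:
  (GRASP, evStart) → (PATROL, motors_on)
  (GRASP, evDone) → (GRASP, arm_extend)
  (GRASP, evTimeout) → (RETURN, motors_off)  ← event matches
event = evTimeout selects (RETURN, motors_off)

mode=RETURN action=motors_off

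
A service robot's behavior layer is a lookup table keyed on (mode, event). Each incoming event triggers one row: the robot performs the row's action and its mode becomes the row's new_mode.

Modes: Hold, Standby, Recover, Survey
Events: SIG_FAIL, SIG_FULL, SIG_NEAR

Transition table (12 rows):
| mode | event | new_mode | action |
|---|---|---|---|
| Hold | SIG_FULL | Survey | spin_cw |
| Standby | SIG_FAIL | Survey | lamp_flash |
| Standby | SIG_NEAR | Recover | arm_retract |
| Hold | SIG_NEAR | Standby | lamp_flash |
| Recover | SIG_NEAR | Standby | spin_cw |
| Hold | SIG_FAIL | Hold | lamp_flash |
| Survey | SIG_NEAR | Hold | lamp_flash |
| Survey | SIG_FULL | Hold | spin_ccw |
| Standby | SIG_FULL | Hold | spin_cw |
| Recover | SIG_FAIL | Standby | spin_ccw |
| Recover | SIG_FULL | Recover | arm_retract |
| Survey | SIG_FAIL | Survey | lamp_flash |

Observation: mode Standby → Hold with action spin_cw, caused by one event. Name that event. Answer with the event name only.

SIG_FULL

try SIG_FAIL: (Standby, SIG_FAIL) → (Survey, lamp_flash)
try SIG_FULL: (Standby, SIG_FULL) → (Hold, spin_cw)  ← matches
try SIG_NEAR: (Standby, SIG_NEAR) → (Recover, arm_retract)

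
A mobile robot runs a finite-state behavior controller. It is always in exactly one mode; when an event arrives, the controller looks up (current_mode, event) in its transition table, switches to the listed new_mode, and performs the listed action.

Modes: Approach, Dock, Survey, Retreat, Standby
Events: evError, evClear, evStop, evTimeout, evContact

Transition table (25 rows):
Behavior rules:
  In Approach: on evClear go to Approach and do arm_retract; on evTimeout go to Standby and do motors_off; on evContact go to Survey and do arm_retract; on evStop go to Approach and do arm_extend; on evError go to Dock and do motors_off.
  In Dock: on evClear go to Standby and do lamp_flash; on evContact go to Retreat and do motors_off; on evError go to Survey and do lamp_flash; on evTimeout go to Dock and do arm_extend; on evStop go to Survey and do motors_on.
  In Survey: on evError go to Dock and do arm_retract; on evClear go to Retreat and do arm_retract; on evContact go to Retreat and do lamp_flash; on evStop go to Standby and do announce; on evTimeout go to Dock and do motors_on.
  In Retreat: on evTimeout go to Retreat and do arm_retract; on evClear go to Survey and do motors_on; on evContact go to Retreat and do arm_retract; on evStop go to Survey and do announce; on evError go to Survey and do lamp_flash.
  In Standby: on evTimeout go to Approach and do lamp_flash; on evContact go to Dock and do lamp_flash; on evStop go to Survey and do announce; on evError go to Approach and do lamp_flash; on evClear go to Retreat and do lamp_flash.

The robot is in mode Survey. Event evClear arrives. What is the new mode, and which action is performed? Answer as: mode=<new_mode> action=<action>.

mode=Retreat action=arm_retract

current mode = Survey; filter table to that mode:
  (Survey, evError) → (Dock, arm_retract)
  (Survey, evClear) → (Retreat, arm_retract)  ← event matches
  (Survey, evContact) → (Retreat, lamp_flash)
  (Survey, evStop) → (Standby, announce)
  (Survey, evTimeout) → (Dock, motors_on)
event = evClear selects (Retreat, arm_retract)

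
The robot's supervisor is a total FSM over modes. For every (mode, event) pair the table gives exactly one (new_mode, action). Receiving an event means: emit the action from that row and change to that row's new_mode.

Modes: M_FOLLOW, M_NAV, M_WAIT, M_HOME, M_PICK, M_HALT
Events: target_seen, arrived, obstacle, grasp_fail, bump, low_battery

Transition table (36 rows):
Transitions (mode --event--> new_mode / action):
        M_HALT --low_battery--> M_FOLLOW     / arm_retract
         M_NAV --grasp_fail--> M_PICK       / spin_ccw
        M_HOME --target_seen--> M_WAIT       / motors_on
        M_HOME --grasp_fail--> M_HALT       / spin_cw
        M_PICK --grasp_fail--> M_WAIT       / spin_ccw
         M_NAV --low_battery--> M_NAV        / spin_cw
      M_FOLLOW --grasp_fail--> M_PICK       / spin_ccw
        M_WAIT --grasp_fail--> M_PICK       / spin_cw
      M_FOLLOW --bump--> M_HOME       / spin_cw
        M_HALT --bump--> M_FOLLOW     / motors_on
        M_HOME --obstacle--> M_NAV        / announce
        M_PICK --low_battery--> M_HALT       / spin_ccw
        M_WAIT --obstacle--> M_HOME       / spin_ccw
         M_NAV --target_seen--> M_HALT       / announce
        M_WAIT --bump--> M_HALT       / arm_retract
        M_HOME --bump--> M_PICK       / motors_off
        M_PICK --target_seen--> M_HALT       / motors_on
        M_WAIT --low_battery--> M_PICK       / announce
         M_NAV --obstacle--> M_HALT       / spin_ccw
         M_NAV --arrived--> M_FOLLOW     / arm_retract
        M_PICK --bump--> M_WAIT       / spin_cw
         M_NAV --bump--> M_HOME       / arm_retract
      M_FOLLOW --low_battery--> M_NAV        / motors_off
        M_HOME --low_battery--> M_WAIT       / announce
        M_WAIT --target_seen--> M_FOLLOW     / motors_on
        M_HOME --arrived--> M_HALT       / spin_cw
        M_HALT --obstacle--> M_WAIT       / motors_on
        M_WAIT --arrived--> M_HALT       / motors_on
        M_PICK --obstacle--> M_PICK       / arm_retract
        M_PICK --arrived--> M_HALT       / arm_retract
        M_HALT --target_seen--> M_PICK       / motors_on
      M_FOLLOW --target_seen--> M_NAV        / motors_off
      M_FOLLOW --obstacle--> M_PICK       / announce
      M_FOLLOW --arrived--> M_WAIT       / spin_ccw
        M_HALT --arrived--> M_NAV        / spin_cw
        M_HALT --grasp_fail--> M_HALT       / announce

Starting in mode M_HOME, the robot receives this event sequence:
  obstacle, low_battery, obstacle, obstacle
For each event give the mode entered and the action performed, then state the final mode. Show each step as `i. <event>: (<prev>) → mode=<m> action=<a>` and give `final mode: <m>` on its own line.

final mode: M_WAIT

1. obstacle: (M_HOME) → mode=M_NAV action=announce
2. low_battery: (M_NAV) → mode=M_NAV action=spin_cw
3. obstacle: (M_NAV) → mode=M_HALT action=spin_ccw
4. obstacle: (M_HALT) → mode=M_WAIT action=motors_on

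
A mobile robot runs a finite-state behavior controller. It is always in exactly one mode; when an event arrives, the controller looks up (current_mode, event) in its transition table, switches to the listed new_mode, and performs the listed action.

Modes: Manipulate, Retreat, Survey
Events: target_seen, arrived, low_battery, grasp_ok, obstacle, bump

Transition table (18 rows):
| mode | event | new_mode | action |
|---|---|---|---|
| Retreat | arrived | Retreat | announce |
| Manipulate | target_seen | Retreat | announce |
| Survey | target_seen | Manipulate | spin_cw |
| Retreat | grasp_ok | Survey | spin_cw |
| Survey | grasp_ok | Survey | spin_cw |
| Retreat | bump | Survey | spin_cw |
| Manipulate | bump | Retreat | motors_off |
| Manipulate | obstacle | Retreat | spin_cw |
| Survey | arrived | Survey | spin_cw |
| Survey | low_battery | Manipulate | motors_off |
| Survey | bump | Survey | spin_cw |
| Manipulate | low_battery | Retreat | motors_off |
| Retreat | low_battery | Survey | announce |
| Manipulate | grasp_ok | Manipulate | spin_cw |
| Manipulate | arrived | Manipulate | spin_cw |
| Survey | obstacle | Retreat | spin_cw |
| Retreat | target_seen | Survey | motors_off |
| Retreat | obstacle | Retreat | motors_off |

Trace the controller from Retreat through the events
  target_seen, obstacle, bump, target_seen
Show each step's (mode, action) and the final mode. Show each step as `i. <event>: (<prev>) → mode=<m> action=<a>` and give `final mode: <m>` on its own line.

final mode: Manipulate

1. target_seen: (Retreat) → mode=Survey action=motors_off
2. obstacle: (Survey) → mode=Retreat action=spin_cw
3. bump: (Retreat) → mode=Survey action=spin_cw
4. target_seen: (Survey) → mode=Manipulate action=spin_cw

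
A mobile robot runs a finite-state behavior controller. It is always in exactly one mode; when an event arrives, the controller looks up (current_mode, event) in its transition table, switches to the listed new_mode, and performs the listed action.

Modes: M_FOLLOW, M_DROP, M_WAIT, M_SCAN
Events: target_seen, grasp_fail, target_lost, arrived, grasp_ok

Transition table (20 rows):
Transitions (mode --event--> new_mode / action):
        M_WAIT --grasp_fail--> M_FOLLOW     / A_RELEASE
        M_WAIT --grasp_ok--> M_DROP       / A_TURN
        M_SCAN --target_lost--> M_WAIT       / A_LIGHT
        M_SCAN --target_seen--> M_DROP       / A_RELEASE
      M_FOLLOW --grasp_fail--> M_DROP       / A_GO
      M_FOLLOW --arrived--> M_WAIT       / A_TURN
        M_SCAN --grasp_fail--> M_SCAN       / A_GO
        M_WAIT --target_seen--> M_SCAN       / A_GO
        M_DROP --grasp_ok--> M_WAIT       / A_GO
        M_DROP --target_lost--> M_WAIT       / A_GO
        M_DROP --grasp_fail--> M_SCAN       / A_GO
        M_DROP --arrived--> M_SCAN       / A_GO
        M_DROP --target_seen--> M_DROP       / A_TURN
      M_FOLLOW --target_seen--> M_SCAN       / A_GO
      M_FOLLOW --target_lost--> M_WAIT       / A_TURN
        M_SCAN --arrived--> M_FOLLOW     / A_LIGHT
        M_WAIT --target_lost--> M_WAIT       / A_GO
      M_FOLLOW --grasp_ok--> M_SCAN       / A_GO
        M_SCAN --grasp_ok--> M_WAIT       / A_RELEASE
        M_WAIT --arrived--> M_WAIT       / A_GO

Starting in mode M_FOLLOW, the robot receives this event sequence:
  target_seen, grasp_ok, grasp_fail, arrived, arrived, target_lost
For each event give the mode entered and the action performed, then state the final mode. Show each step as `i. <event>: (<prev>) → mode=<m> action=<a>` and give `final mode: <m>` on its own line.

final mode: M_WAIT

1. target_seen: (M_FOLLOW) → mode=M_SCAN action=A_GO
2. grasp_ok: (M_SCAN) → mode=M_WAIT action=A_RELEASE
3. grasp_fail: (M_WAIT) → mode=M_FOLLOW action=A_RELEASE
4. arrived: (M_FOLLOW) → mode=M_WAIT action=A_TURN
5. arrived: (M_WAIT) → mode=M_WAIT action=A_GO
6. target_lost: (M_WAIT) → mode=M_WAIT action=A_GO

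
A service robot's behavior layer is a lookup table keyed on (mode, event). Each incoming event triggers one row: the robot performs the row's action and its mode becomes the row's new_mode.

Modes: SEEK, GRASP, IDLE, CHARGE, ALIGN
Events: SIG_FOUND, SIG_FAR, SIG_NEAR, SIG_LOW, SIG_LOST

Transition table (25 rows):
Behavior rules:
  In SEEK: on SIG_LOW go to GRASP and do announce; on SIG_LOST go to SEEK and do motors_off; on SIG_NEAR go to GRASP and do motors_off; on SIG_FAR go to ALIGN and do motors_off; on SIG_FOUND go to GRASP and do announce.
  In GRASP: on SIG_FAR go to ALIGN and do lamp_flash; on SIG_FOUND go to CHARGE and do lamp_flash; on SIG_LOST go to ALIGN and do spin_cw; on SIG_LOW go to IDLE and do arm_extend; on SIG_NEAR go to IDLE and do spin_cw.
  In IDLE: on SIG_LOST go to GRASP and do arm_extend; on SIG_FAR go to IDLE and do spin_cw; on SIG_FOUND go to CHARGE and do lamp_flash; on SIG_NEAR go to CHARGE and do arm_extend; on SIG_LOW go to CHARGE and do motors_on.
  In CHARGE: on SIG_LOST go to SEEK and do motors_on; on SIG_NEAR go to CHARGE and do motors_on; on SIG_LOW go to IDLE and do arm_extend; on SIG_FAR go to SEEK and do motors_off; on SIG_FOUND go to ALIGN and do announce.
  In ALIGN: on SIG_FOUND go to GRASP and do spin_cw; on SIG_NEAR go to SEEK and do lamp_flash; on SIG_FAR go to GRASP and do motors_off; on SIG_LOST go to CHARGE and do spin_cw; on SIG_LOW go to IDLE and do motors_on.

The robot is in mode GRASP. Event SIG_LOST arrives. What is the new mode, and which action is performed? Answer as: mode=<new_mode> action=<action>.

mode=ALIGN action=spin_cw

current mode = GRASP; filter table to that mode:
  (GRASP, SIG_FAR) → (ALIGN, lamp_flash)
  (GRASP, SIG_FOUND) → (CHARGE, lamp_flash)
  (GRASP, SIG_LOST) → (ALIGN, spin_cw)  ← event matches
  (GRASP, SIG_LOW) → (IDLE, arm_extend)
  (GRASP, SIG_NEAR) → (IDLE, spin_cw)
event = SIG_LOST selects (ALIGN, spin_cw)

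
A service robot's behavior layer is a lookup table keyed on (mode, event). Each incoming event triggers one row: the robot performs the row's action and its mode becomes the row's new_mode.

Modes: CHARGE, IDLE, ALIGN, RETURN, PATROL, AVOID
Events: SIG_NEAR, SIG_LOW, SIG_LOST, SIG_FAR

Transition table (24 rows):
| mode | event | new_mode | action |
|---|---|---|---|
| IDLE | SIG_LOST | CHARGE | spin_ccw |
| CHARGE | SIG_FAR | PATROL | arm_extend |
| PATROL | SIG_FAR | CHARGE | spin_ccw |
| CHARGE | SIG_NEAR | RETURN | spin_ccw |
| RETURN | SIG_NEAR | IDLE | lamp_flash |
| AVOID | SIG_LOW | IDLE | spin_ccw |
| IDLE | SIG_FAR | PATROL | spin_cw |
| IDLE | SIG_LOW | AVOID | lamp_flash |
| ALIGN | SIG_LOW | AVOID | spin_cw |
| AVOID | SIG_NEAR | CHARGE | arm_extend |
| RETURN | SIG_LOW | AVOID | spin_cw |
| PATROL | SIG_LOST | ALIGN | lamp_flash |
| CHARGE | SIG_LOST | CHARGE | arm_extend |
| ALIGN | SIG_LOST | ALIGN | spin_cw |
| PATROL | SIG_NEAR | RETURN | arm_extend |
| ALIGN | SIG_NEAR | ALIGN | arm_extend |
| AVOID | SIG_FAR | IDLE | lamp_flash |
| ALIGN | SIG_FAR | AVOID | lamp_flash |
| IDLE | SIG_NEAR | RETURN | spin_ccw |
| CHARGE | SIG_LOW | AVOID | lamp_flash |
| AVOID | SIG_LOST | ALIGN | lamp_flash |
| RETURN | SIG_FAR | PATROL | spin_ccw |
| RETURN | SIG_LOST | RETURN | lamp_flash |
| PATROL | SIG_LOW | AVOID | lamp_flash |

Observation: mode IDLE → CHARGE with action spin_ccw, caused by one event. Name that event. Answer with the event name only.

SIG_LOST

try SIG_NEAR: (IDLE, SIG_NEAR) → (RETURN, spin_ccw)
try SIG_LOW: (IDLE, SIG_LOW) → (AVOID, lamp_flash)
try SIG_LOST: (IDLE, SIG_LOST) → (CHARGE, spin_ccw)  ← matches
try SIG_FAR: (IDLE, SIG_FAR) → (PATROL, spin_cw)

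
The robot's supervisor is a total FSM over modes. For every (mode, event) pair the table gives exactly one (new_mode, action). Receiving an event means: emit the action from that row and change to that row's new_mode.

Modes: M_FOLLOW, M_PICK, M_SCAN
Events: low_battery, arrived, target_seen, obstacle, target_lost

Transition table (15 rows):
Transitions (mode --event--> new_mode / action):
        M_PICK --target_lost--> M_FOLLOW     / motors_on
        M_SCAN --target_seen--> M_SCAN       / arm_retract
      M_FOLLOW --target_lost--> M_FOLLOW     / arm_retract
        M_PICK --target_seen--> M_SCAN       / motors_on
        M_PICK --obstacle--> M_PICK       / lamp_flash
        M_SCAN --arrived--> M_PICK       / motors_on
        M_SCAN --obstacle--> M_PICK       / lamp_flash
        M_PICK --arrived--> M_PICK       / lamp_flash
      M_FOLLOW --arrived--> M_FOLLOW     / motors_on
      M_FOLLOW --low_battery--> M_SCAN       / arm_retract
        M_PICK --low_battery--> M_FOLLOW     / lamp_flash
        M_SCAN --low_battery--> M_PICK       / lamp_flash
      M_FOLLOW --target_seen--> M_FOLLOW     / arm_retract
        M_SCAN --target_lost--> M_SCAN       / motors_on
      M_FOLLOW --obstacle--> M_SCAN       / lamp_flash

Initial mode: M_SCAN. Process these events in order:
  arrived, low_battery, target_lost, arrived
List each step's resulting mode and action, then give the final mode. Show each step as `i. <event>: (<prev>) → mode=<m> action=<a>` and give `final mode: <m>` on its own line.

final mode: M_FOLLOW

1. arrived: (M_SCAN) → mode=M_PICK action=motors_on
2. low_battery: (M_PICK) → mode=M_FOLLOW action=lamp_flash
3. target_lost: (M_FOLLOW) → mode=M_FOLLOW action=arm_retract
4. arrived: (M_FOLLOW) → mode=M_FOLLOW action=motors_on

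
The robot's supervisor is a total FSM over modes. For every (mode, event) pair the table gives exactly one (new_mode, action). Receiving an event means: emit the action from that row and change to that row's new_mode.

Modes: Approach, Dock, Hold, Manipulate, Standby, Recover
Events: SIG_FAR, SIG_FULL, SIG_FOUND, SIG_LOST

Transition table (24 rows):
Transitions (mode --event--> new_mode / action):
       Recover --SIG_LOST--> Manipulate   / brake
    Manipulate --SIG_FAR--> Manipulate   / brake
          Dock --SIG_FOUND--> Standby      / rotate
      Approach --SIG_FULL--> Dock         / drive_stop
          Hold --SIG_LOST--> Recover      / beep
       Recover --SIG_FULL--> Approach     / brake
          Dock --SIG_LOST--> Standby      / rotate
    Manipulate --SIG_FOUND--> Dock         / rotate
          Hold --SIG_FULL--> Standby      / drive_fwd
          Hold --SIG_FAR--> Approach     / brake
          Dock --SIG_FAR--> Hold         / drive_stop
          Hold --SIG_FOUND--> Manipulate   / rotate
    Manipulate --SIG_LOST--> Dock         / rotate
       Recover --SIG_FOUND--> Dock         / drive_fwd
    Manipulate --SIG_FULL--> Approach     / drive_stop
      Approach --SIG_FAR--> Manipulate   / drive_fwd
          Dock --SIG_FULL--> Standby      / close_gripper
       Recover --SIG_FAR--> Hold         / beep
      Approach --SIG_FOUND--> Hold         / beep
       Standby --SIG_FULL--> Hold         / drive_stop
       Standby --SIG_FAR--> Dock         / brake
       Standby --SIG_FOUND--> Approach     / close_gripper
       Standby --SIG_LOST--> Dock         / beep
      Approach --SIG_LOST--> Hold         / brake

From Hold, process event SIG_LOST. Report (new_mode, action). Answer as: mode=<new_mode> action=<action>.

current mode = Hold; filter table to that mode:
  (Hold, SIG_LOST) → (Recover, beep)  ← event matches
  (Hold, SIG_FULL) → (Standby, drive_fwd)
  (Hold, SIG_FAR) → (Approach, brake)
  (Hold, SIG_FOUND) → (Manipulate, rotate)
event = SIG_LOST selects (Recover, beep)

mode=Recover action=beep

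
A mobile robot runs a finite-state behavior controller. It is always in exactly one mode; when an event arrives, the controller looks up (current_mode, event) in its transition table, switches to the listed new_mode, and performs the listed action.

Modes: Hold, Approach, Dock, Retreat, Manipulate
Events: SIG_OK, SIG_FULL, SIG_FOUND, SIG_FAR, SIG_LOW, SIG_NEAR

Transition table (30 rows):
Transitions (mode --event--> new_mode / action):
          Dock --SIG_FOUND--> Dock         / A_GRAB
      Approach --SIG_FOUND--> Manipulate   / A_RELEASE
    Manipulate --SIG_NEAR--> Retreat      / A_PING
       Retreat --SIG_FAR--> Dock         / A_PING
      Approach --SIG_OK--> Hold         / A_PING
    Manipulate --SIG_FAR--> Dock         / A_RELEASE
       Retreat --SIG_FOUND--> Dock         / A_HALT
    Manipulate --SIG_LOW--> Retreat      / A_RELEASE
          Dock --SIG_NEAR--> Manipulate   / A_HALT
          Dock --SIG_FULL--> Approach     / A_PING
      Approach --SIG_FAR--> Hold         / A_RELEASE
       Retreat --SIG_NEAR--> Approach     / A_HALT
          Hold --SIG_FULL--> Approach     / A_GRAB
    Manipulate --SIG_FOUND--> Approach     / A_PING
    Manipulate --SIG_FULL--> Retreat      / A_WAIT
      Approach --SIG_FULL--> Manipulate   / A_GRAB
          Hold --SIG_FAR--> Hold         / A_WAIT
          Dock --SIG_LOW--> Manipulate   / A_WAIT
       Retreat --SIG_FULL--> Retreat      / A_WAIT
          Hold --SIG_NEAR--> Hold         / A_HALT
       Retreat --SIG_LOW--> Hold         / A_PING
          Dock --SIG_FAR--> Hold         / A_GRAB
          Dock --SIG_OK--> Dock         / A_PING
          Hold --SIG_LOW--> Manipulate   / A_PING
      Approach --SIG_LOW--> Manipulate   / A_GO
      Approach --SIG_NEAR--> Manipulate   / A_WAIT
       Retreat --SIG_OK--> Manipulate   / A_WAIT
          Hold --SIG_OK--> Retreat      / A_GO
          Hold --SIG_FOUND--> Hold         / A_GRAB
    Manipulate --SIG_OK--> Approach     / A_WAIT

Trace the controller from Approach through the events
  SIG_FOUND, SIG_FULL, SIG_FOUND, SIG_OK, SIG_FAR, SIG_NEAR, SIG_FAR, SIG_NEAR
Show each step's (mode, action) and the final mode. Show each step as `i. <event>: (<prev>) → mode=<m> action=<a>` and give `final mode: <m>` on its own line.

1. SIG_FOUND: (Approach) → mode=Manipulate action=A_RELEASE
2. SIG_FULL: (Manipulate) → mode=Retreat action=A_WAIT
3. SIG_FOUND: (Retreat) → mode=Dock action=A_HALT
4. SIG_OK: (Dock) → mode=Dock action=A_PING
5. SIG_FAR: (Dock) → mode=Hold action=A_GRAB
6. SIG_NEAR: (Hold) → mode=Hold action=A_HALT
7. SIG_FAR: (Hold) → mode=Hold action=A_WAIT
8. SIG_NEAR: (Hold) → mode=Hold action=A_HALT

final mode: Hold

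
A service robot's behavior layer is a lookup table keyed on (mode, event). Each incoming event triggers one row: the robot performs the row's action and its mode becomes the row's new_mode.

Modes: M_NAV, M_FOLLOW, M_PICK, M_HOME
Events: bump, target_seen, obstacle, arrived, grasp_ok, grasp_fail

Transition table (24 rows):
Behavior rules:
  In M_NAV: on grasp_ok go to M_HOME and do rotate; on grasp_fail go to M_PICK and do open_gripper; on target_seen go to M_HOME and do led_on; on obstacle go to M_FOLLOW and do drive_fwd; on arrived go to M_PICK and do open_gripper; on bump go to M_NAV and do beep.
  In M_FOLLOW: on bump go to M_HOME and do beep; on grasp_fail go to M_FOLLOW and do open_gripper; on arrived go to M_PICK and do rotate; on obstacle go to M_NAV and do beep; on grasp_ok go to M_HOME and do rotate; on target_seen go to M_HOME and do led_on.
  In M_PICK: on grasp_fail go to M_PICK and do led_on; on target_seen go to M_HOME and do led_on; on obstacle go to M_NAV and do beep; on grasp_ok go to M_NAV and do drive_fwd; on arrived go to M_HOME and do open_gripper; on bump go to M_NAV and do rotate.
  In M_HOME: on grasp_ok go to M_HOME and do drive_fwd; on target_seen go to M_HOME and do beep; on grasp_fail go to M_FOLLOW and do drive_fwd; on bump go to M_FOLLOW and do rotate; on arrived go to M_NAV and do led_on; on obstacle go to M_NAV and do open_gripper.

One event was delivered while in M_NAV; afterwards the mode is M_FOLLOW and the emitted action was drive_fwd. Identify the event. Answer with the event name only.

try bump: (M_NAV, bump) → (M_NAV, beep)
try target_seen: (M_NAV, target_seen) → (M_HOME, led_on)
try obstacle: (M_NAV, obstacle) → (M_FOLLOW, drive_fwd)  ← matches
try arrived: (M_NAV, arrived) → (M_PICK, open_gripper)
try grasp_ok: (M_NAV, grasp_ok) → (M_HOME, rotate)
try grasp_fail: (M_NAV, grasp_fail) → (M_PICK, open_gripper)

obstacle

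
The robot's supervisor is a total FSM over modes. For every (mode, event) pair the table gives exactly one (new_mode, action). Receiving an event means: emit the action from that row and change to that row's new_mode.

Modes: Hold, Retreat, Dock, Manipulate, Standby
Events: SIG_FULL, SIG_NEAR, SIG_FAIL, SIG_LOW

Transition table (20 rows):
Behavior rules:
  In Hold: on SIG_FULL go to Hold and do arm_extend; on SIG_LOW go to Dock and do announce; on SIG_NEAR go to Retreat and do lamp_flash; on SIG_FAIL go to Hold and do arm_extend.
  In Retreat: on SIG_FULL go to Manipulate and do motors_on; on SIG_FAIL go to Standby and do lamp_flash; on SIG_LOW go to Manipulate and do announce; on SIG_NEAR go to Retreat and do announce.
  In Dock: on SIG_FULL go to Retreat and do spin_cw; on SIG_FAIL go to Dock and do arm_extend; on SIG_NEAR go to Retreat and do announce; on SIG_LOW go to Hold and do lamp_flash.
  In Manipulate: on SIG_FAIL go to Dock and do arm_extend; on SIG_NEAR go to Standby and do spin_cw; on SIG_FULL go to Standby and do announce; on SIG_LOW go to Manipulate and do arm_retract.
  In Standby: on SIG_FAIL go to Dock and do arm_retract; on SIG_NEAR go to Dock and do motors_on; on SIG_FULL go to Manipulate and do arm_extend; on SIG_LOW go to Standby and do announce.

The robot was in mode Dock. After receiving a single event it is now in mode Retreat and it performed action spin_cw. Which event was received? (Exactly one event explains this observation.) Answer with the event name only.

try SIG_FULL: (Dock, SIG_FULL) → (Retreat, spin_cw)  ← matches
try SIG_NEAR: (Dock, SIG_NEAR) → (Retreat, announce)
try SIG_FAIL: (Dock, SIG_FAIL) → (Dock, arm_extend)
try SIG_LOW: (Dock, SIG_LOW) → (Hold, lamp_flash)

SIG_FULL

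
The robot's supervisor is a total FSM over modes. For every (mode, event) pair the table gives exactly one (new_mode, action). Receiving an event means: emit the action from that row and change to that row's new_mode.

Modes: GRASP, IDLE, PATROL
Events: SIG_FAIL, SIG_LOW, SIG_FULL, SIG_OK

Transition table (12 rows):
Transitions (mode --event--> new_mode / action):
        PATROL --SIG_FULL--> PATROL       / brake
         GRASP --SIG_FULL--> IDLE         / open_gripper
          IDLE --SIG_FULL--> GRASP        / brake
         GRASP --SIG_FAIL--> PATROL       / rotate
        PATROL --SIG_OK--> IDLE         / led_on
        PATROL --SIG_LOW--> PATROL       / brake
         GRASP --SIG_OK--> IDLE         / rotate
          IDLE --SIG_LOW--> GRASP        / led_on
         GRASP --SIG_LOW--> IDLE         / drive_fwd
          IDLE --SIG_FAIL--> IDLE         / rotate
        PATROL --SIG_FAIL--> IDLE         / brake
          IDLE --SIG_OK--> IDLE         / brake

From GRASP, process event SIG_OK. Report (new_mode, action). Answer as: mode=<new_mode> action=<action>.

current mode = GRASP; filter table to that mode:
  (GRASP, SIG_FULL) → (IDLE, open_gripper)
  (GRASP, SIG_FAIL) → (PATROL, rotate)
  (GRASP, SIG_OK) → (IDLE, rotate)  ← event matches
  (GRASP, SIG_LOW) → (IDLE, drive_fwd)
event = SIG_OK selects (IDLE, rotate)

mode=IDLE action=rotate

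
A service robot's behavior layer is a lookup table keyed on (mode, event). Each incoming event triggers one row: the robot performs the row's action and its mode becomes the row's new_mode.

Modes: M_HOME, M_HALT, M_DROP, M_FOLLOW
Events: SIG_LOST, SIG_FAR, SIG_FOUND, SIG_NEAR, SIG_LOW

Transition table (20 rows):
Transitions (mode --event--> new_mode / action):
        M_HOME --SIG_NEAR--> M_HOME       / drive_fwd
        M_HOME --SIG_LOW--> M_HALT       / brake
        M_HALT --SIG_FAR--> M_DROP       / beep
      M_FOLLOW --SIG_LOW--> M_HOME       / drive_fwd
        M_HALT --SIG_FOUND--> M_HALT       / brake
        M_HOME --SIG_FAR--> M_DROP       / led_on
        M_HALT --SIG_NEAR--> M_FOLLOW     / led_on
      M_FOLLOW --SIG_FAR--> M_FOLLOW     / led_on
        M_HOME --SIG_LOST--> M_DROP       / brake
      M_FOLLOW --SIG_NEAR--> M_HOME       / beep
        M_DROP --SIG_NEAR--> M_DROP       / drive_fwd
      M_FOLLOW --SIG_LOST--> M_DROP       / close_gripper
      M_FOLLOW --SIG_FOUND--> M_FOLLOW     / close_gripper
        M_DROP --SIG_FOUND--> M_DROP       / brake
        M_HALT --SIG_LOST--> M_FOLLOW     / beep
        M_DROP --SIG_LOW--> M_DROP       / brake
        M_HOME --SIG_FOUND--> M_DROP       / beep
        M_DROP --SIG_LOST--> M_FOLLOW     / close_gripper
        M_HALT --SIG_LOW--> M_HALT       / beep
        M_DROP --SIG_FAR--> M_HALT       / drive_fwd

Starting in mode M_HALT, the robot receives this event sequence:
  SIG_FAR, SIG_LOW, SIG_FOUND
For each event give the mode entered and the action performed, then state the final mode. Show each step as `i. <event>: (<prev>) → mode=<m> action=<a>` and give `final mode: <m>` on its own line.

final mode: M_DROP

1. SIG_FAR: (M_HALT) → mode=M_DROP action=beep
2. SIG_LOW: (M_DROP) → mode=M_DROP action=brake
3. SIG_FOUND: (M_DROP) → mode=M_DROP action=brake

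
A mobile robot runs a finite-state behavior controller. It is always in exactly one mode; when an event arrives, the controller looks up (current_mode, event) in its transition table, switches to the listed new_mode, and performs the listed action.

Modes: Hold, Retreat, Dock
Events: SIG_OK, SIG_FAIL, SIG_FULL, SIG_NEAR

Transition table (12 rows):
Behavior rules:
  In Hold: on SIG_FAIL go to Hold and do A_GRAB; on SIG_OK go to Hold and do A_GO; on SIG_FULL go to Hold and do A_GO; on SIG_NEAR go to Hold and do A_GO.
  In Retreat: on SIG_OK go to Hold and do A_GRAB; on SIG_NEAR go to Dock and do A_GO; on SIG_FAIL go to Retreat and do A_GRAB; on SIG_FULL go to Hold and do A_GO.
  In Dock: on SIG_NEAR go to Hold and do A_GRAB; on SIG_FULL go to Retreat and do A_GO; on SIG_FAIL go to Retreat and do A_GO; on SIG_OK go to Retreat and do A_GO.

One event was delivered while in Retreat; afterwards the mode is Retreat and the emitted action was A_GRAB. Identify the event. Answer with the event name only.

try SIG_OK: (Retreat, SIG_OK) → (Hold, A_GRAB)
try SIG_FAIL: (Retreat, SIG_FAIL) → (Retreat, A_GRAB)  ← matches
try SIG_FULL: (Retreat, SIG_FULL) → (Hold, A_GO)
try SIG_NEAR: (Retreat, SIG_NEAR) → (Dock, A_GO)

SIG_FAIL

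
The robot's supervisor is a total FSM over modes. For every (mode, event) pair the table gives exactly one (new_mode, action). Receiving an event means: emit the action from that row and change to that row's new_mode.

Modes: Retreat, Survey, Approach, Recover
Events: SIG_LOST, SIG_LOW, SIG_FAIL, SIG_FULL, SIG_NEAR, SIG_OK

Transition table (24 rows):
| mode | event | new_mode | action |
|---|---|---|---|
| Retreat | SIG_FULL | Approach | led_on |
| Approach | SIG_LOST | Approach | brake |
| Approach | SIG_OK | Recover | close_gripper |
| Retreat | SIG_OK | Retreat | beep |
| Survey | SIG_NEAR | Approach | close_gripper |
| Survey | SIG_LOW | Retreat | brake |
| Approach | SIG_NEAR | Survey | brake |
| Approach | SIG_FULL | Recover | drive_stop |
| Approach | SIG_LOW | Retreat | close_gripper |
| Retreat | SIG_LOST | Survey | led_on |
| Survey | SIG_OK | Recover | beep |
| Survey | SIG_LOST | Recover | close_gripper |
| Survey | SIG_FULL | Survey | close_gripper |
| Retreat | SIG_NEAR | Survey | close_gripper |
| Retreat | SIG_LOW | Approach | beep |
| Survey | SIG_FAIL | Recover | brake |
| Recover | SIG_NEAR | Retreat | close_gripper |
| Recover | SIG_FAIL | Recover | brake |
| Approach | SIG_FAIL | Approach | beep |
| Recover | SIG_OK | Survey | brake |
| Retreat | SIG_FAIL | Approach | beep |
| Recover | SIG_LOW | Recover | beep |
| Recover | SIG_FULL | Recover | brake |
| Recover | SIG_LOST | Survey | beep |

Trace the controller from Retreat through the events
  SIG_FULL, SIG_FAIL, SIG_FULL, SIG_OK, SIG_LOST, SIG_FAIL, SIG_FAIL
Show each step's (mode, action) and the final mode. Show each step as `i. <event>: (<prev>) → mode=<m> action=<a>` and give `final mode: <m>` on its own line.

1. SIG_FULL: (Retreat) → mode=Approach action=led_on
2. SIG_FAIL: (Approach) → mode=Approach action=beep
3. SIG_FULL: (Approach) → mode=Recover action=drive_stop
4. SIG_OK: (Recover) → mode=Survey action=brake
5. SIG_LOST: (Survey) → mode=Recover action=close_gripper
6. SIG_FAIL: (Recover) → mode=Recover action=brake
7. SIG_FAIL: (Recover) → mode=Recover action=brake

final mode: Recover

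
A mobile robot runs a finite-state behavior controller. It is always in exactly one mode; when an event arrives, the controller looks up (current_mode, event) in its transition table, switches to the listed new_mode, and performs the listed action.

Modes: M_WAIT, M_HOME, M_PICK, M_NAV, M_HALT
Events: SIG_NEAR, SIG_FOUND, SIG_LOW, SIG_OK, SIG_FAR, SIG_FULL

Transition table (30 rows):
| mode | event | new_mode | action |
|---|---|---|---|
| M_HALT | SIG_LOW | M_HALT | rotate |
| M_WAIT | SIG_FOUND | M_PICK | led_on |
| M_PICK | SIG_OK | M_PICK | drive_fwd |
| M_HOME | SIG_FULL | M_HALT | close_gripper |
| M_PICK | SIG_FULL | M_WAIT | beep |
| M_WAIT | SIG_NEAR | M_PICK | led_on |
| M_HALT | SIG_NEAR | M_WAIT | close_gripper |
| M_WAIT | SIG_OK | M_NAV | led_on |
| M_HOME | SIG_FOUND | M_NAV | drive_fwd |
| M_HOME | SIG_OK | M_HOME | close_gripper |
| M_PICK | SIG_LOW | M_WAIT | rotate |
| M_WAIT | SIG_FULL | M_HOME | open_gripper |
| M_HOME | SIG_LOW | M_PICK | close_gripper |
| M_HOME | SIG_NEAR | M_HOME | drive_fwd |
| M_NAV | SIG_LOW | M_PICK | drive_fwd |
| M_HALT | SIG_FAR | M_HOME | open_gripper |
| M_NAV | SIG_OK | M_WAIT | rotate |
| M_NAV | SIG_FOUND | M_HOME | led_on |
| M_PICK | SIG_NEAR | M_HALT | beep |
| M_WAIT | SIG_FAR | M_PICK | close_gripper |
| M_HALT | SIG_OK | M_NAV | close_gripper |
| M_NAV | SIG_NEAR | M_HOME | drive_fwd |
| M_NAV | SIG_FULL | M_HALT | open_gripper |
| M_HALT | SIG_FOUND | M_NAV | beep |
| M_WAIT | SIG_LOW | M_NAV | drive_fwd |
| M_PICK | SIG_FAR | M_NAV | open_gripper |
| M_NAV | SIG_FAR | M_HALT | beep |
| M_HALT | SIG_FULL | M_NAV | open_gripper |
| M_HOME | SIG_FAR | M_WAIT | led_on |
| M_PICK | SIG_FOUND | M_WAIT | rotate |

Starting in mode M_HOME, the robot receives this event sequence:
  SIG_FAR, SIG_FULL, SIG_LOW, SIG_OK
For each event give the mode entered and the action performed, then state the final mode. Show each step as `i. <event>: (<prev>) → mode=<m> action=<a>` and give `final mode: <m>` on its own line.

final mode: M_PICK

1. SIG_FAR: (M_HOME) → mode=M_WAIT action=led_on
2. SIG_FULL: (M_WAIT) → mode=M_HOME action=open_gripper
3. SIG_LOW: (M_HOME) → mode=M_PICK action=close_gripper
4. SIG_OK: (M_PICK) → mode=M_PICK action=drive_fwd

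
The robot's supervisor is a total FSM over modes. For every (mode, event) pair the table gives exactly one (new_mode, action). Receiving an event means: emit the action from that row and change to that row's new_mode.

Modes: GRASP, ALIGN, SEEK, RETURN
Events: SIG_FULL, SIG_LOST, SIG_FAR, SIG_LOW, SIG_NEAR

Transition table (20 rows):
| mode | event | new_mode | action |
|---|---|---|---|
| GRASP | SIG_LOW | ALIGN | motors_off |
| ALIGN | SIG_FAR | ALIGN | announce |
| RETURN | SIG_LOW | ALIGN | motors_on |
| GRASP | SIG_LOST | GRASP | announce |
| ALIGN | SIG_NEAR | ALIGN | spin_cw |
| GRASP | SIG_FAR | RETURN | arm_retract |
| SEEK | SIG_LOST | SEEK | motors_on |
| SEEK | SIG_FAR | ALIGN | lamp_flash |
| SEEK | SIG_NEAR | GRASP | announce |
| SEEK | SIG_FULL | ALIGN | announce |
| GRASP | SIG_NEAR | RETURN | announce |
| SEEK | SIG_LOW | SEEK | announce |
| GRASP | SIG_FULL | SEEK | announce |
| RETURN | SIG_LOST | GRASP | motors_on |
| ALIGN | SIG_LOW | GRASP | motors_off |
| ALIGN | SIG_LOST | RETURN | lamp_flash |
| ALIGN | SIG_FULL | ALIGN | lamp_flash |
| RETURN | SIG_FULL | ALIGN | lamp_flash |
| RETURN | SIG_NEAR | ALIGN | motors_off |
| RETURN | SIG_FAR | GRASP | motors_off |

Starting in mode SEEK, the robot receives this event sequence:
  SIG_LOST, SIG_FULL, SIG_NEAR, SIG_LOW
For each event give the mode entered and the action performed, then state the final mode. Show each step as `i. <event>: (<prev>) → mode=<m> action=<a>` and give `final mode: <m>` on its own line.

final mode: GRASP

1. SIG_LOST: (SEEK) → mode=SEEK action=motors_on
2. SIG_FULL: (SEEK) → mode=ALIGN action=announce
3. SIG_NEAR: (ALIGN) → mode=ALIGN action=spin_cw
4. SIG_LOW: (ALIGN) → mode=GRASP action=motors_off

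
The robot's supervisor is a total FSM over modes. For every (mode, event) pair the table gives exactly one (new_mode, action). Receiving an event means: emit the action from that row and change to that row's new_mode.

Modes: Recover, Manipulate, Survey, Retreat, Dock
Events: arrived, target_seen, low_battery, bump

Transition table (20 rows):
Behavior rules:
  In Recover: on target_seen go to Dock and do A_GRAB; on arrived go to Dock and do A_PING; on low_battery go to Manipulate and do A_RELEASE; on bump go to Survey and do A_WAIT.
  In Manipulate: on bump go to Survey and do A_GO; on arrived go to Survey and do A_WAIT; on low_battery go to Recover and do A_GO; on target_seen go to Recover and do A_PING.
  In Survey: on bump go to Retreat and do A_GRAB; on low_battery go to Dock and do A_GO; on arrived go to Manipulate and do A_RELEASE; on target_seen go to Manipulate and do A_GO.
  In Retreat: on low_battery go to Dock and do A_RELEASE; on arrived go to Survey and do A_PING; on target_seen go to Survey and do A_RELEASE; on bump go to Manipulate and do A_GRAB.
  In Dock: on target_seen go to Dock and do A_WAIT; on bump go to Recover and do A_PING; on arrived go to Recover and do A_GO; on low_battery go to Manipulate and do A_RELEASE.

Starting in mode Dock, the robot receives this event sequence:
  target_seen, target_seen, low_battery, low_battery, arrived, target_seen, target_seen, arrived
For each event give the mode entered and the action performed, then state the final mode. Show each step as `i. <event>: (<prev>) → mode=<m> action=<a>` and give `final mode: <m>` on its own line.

final mode: Recover

1. target_seen: (Dock) → mode=Dock action=A_WAIT
2. target_seen: (Dock) → mode=Dock action=A_WAIT
3. low_battery: (Dock) → mode=Manipulate action=A_RELEASE
4. low_battery: (Manipulate) → mode=Recover action=A_GO
5. arrived: (Recover) → mode=Dock action=A_PING
6. target_seen: (Dock) → mode=Dock action=A_WAIT
7. target_seen: (Dock) → mode=Dock action=A_WAIT
8. arrived: (Dock) → mode=Recover action=A_GO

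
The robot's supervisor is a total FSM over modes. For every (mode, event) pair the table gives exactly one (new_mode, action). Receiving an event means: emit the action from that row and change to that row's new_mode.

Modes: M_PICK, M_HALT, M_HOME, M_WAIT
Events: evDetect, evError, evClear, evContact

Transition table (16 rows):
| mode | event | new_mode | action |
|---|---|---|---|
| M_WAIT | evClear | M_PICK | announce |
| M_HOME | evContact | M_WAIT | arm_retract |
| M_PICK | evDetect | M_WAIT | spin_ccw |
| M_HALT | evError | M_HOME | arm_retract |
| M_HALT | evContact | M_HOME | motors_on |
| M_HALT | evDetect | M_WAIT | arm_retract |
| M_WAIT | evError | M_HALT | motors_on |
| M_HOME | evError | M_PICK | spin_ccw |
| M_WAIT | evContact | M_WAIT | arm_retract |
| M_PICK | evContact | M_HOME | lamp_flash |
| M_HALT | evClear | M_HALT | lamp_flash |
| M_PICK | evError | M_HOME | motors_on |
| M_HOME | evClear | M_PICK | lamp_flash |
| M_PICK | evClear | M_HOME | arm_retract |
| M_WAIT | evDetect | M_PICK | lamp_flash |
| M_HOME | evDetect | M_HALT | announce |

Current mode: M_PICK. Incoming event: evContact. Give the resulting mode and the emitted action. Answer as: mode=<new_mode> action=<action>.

mode=M_HOME action=lamp_flash

current mode = M_PICK; filter table to that mode:
  (M_PICK, evDetect) → (M_WAIT, spin_ccw)
  (M_PICK, evContact) → (M_HOME, lamp_flash)  ← event matches
  (M_PICK, evError) → (M_HOME, motors_on)
  (M_PICK, evClear) → (M_HOME, arm_retract)
event = evContact selects (M_HOME, lamp_flash)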